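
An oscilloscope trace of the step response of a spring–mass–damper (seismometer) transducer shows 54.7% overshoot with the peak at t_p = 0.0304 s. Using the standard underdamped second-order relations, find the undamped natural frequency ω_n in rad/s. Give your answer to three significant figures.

ζ from %OS: ζ = |ln 0.547|/√(π²+ln²0.547) = 0.189.
t_p = π/ω_d ⇒ ω_d = 103 rad/s; then ω_n = ω_d/√(1−ζ²) = 105 rad/s.

ω_n ≈ 105 rad/s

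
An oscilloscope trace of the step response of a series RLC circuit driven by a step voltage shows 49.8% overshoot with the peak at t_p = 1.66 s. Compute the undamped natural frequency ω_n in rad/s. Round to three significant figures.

ω_n ≈ 1.94 rad/s

ζ from %OS: ζ = |ln 0.498|/√(π²+ln²0.498) = 0.217.
t_p = π/ω_d ⇒ ω_d = 1.89 rad/s; then ω_n = ω_d/√(1−ζ²) = 1.94 rad/s.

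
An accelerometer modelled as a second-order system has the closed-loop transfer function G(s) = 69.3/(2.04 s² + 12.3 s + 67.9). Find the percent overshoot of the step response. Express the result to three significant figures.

%OS ≈ 14.6%

Dividing through by 2.04: denominator becomes s² + 6.029 s + 33.28.
So ω_n = √33.28 = 5.77 rad/s and ζ = 6.029/(2·5.77) = 0.523.
%OS = 100·exp(−πζ/√(1−ζ²)) = 14.6%.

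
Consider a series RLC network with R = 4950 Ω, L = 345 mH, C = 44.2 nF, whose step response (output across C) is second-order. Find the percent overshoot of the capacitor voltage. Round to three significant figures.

%OS ≈ 0.248%

For a series RLC circuit (capacitor voltage as output), ω_n = 1/√(LC) = 1/√(345 mH · 44.2 nF) = 8100 rad/s.
ζ = (R/2)·√(C/L) = (4950/2)·√(44.2 nF/345 mH) = 0.886.
%OS = 100·exp(−πζ/√(1−ζ²)) = 0.248%.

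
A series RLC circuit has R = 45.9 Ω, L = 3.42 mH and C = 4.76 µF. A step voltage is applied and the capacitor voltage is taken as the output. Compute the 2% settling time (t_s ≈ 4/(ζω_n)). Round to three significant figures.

t_s ≈ 0.000596 s

For a series RLC circuit (capacitor voltage as output), ω_n = 1/√(LC) = 1/√(3.42 mH · 4.76 µF) = 7840 rad/s.
ζ = (R/2)·√(C/L) = (45.9/2)·√(4.76 µF/3.42 mH) = 0.856.
t_s ≈ 4/(ζω_n) = 0.000596 s.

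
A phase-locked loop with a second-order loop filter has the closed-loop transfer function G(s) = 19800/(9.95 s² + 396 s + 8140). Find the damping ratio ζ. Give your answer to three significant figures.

ζ ≈ 0.696

Dividing through by 9.95: denominator becomes s² + 39.80 s + 818.1.
So ω_n = √818.1 = 28.6 rad/s and ζ = 39.80/(2·28.6) = 0.696.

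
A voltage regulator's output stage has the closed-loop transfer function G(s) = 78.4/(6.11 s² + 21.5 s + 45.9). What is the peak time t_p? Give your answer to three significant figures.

t_p ≈ 1.49 s

Dividing through by 6.11: denominator becomes s² + 3.519 s + 7.512.
So ω_n = √7.512 = 2.74 rad/s and ζ = 3.519/(2·2.74) = 0.642.
ω_d = ω_n√(1−ζ²) = 2.10 rad/s. t_p = π/ω_d = 1.49 s.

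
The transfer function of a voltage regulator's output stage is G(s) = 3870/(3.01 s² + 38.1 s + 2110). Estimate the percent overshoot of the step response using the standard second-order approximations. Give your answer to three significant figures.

%OS ≈ 46.1%

Dividing through by 3.01: denominator becomes s² + 12.66 s + 701.0.
So ω_n = √701.0 = 26.5 rad/s and ζ = 12.66/(2·26.5) = 0.239.
%OS = 100 e^{−πζ/√(1−ζ²)} with ζ = 0.239 gives 46.1%.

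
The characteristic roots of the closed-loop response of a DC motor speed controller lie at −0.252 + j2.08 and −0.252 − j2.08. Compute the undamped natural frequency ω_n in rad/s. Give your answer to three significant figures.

The poles are at −σ ± jω_d with σ = 0.252 and ω_d = 2.08, so ω_n = √(σ²+ω_d²) = 2.10 rad/s and ζ = σ/ω_n = 0.120.

ω_n ≈ 2.10 rad/s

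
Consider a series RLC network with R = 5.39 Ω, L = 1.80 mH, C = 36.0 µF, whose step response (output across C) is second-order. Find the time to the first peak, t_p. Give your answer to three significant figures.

t_p ≈ 0.000865 s

For a series RLC circuit (capacitor voltage as output), ω_n = 1/√(LC) = 1/√(1.80 mH · 36.0 µF) = 3930 rad/s.
ζ = (R/2)·√(C/L) = (5.39/2)·√(36.0 µF/1.80 mH) = 0.381.
ω_d = 3930·√(1 − 0.381²) = 3630 rad/s. t_p = π/ω_d = 0.000865 s.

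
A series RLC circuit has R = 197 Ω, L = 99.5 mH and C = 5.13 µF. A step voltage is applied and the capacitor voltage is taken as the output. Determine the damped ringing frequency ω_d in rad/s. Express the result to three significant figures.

ω_d ≈ 990 rad/s

For a series RLC circuit (capacitor voltage as output), ω_n = 1/√(LC) = 1/√(99.5 mH · 5.13 µF) = 1400 rad/s.
ζ = (R/2)·√(C/L) = (197/2)·√(5.13 µF/99.5 mH) = 0.707.
ω_d = ω_n√(1−ζ²) = 990 rad/s.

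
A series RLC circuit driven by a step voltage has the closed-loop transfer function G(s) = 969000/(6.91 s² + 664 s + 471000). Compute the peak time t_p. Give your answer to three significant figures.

Dividing through by 6.91: denominator becomes s² + 96.09 s + 68160.
So ω_n = √68160 = 261 rad/s and ζ = 96.09/(2·261) = 0.184.
The damped frequency ω_d = ω_n√(1−ζ²) = 257 rad/s. t_p = π/ω_d = 0.0122 s.

t_p ≈ 0.0122 s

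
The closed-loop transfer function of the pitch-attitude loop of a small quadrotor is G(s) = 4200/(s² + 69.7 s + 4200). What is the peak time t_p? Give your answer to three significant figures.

Matching coefficients with s² + 2ζω_n s + ω_n² gives ω_n² = 4200 ⇒ ω_n = 64.8 rad/s, and ζ = 69.7/(2ω_n) = 0.538.
The damped frequency ω_d = ω_n√(1−ζ²) = 54.6 rad/s. Then t_p = π/ω_d = 0.0575 s.

t_p ≈ 0.0575 s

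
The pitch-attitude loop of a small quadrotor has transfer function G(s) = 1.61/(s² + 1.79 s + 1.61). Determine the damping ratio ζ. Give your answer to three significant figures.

ζ ≈ 0.705

Comparing the denominator to s² + 2ζω_n s + ω_n²: ω_n = √1.61 = 1.27 rad/s, and 2ζω_n = 1.79 so ζ = 1.79/(2·1.27) = 0.705.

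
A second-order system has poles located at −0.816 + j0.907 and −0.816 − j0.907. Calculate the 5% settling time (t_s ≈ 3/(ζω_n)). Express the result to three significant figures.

For poles at −σ ± jω_d, ζω_n = σ = 0.816, so t_s ≈ 3/σ = 3.68 s.

t_s ≈ 3.68 s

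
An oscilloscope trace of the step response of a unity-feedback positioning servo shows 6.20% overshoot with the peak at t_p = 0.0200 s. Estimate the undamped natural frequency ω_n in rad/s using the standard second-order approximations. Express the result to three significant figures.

ω_n ≈ 210 rad/s

The overshoot fixes ζ = −ln(OS)/√(π²+ln²(OS)) = 0.663.
From t_p = π/ω_d, ω_d = π/0.0200 = 157 rad/s, so ω_n = ω_d/√(1−ζ²) = 210 rad/s.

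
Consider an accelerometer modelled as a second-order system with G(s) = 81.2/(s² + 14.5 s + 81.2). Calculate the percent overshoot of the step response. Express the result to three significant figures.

ω_n = √81.2 = 9.01 rad/s; ζ = 14.5/(2·9.01) = 0.805.
Overshoot: exp(−π·0.805/√(1−0.805²)) = 0.0142, i.e. 1.42%.

%OS ≈ 1.42%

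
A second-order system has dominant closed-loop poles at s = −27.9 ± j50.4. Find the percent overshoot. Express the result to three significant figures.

%OS ≈ 17.6%

With σ = 27.9, ω_d = 50.4: ω_n = √(σ²+ω_d²) = 57.6 rad/s, ζ = σ/ω_n = 0.484.
Overshoot: exp(−π·0.484/√(1−0.484²)) = 0.176, i.e. 17.6%.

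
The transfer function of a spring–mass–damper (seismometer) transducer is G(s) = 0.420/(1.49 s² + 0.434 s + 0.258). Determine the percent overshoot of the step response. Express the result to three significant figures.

%OS ≈ 30.9%

Dividing through by 1.49: denominator becomes s² + 0.2913 s + 0.1732.
So ω_n = √0.1732 = 0.416 rad/s and ζ = 0.2913/(2·0.416) = 0.350.
Overshoot: exp(−π·0.350/√(1−0.350²)) = 0.309, i.e. 30.9%.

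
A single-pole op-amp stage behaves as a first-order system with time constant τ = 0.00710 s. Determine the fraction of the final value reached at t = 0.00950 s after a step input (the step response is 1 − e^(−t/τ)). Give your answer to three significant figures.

y/y_∞ ≈ 0.738

y(t)/y_∞ = 1 − e^(−t/τ) = 1 − e^(−0.00950/0.00710) = 1 − e^(−1.34) = 0.738.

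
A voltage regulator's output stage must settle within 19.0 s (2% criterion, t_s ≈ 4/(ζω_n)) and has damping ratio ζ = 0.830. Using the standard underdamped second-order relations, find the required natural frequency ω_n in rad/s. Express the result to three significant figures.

Rearranging t_s ≈ 4/(ζω_n) gives ω_n = 4/(ζ·t_s) = 4/(0.830 × 19.0) = 0.254 rad/s.

ω_n ≈ 0.254 rad/s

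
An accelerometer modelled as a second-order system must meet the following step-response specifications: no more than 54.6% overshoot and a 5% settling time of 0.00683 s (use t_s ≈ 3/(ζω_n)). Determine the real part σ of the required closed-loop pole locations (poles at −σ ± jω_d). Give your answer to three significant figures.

The settling-time spec alone fixes σ = ζω_n = 3/t_s = 3/0.00683 = 439.
(Overshoot then fixes ζ = 0.189 and hence ω_d = σ·√(1−ζ²)/ζ = 2280 rad/s.)

σ ≈ 439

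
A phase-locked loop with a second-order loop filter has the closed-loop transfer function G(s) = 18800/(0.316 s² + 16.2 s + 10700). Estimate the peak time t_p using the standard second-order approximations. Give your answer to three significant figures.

t_p ≈ 0.0172 s

Dividing through by 0.316: denominator becomes s² + 51.27 s + 33860.
So ω_n = √33860 = 184 rad/s and ζ = 51.27/(2·184) = 0.139.
ω_d = ω_n√(1−ζ²) = 182 rad/s. t_p = π/ω_d = 0.0172 s.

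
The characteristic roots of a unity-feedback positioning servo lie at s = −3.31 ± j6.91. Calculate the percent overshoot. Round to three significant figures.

%OS ≈ 22.2%

|pole| = ω_n = √(3.31² + 6.91²) = 7.66 rad/s; ζ = cos θ = σ/ω_n = 0.432.
%OS = 100·exp(−πζ/√(1−ζ²)) = 22.2%.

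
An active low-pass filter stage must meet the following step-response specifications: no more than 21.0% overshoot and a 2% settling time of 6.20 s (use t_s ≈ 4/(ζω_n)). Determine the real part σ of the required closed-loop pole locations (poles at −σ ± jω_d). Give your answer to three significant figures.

The settling-time spec alone fixes σ = ζω_n = 4/t_s = 4/6.20 = 0.645.
(Overshoot then fixes ζ = 0.445 and hence ω_d = σ·√(1−ζ²)/ζ = 1.30 rad/s.)

σ ≈ 0.645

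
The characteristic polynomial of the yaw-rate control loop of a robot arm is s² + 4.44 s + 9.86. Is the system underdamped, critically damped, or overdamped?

a² − 4b = 4.44² − 4·9.86 < 0 (complex roots); the system is underdamped.

underdamped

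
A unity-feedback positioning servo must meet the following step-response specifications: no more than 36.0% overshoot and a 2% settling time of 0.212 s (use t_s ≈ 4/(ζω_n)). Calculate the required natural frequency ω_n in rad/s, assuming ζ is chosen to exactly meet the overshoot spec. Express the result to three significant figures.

ω_n ≈ 61.0 rad/s

From %OS = 100·exp(−πζ/√(1−ζ²)), invert to get ζ = −ln(OS)/√(π² + ln²(OS)) with OS = 0.360.
−ln 0.360 = 1.022, so ζ = 1.022/√(π² + 1.044) = 0.309.
From t_s ≈ 4/(ζω_n): ω_n = 4/(ζ·t_s) = 4/(0.309·0.212) = 61.0 rad/s.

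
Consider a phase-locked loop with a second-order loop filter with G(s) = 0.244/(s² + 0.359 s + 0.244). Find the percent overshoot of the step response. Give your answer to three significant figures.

Comparing the denominator to s² + 2ζω_n s + ω_n²: ω_n = √0.244 = 0.494 rad/s, and 2ζω_n = 0.359 so ζ = 0.359/(2·0.494) = 0.363.
%OS = 100 e^{−πζ/√(1−ζ²)} with ζ = 0.363 gives 29.4%.

%OS ≈ 29.4%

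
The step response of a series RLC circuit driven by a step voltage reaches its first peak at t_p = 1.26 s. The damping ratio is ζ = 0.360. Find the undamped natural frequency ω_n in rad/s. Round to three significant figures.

ω_n ≈ 2.67 rad/s

Peak time t_p = π/ω_d, so ω_d = π/t_p = π/1.26 = 2.49 rad/s.
ω_n = ω_d/√(1−ζ²) = 2.49/√0.870 = 2.67 rad/s.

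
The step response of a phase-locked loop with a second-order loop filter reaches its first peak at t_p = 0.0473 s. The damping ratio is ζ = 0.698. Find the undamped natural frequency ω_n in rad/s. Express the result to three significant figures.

ω_n ≈ 92.8 rad/s

Peak time t_p = π/ω_d, so ω_d = π/t_p = π/0.0473 = 66.4 rad/s.
ω_n = ω_d/√(1−ζ²) = 66.4/√0.513 = 92.8 rad/s.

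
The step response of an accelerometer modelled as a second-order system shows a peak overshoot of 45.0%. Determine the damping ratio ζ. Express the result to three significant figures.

From %OS = 100·exp(−πζ/√(1−ζ²)), invert to get ζ = −ln(OS)/√(π² + ln²(OS)) with OS = 0.450.
−ln 0.450 = 0.7985, so ζ = 0.7985/√(π² + 0.6376) = 0.246.

ζ ≈ 0.246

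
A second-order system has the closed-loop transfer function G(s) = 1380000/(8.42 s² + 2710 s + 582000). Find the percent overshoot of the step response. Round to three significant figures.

%OS ≈ 8.79%

Dividing through by 8.42: denominator becomes s² + 321.9 s + 69120.
So ω_n = √69120 = 263 rad/s and ζ = 321.9/(2·263) = 0.612.
%OS = 100·exp(−πζ/√(1−ζ²)) = 8.79%.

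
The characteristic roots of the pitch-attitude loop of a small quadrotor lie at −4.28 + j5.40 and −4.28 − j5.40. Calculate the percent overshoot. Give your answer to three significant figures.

%OS ≈ 8.29%

With σ = 4.28, ω_d = 5.40: ω_n = √(σ²+ω_d²) = 6.89 rad/s, ζ = σ/ω_n = 0.621.
%OS = 100·exp(−πζ/√(1−ζ²)) = 8.29%.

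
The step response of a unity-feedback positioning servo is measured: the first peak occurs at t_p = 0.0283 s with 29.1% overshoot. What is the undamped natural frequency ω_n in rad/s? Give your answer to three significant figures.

From the overshoot, ζ = −ln(OS)/√(π²+ln²(OS)) = 0.366.
From t_p = π/ω_d, ω_d = π/0.0283 = 111 rad/s, so ω_n = ω_d/√(1−ζ²) = 119 rad/s.

ω_n ≈ 119 rad/s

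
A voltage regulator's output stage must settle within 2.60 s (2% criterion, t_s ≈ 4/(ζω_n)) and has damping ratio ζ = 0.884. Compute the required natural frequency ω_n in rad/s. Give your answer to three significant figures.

Rearranging t_s ≈ 4/(ζω_n) gives ω_n = 4/(ζ·t_s) = 4/(0.884 × 2.60) = 1.74 rad/s.

ω_n ≈ 1.74 rad/s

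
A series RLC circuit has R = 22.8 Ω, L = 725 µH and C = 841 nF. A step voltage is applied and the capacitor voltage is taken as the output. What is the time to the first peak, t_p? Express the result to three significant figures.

For a series RLC circuit (capacitor voltage as output), ω_n = 1/√(LC) = 1/√(725 µH · 841 nF) = 40500 rad/s.
ζ = (R/2)·√(C/L) = (22.8/2)·√(841 nF/725 µH) = 0.388.
ω_d = ω_n√(1−ζ²) = 37300 rad/s. t_p = π/ω_d = 0.0000842 s.

t_p ≈ 0.0000842 s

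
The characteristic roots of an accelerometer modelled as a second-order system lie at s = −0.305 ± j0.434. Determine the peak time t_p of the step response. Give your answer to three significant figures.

t_p ≈ 7.24 s

t_p = π/ω_d with ω_d = 0.434 (the imaginary part), so t_p = 7.24 s.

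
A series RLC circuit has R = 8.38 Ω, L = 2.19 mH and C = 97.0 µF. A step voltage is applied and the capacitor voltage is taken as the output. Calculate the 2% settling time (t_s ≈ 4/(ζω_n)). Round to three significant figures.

t_s ≈ 0.00209 s

For a series RLC circuit (capacitor voltage as output), ω_n = 1/√(LC) = 1/√(2.19 mH · 97.0 µF) = 2170 rad/s.
ζ = (R/2)·√(C/L) = (8.38/2)·√(97.0 µF/2.19 mH) = 0.882.
t_s ≈ 4/(ζω_n) = 0.00209 s.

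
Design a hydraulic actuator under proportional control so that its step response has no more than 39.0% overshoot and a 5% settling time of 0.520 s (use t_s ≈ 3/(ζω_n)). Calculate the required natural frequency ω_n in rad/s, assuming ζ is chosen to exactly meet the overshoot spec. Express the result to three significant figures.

Inverting the overshoot relation: ζ = |ln 0.390|/√(π² + ln²0.390) = 0.287.
Then ω_n = 3/(ζ t_s) = 3/(0.287 × 0.520) = 20.1 rad/s.

ω_n ≈ 20.1 rad/s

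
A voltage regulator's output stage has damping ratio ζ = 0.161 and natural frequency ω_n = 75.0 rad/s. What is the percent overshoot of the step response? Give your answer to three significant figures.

%OS ≈ 59.9%

For an underdamped second-order system, %OS = 100·exp(−πζ/√(1−ζ²)).
πζ/√(1−ζ²) = π·0.161/√(1−0.0259) = 0.5125, so %OS = 100·e^(−0.5125) = 59.9%.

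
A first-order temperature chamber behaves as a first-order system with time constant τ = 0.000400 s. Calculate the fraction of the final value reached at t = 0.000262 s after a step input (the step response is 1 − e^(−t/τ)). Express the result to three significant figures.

y(t)/y_∞ = 1 − e^(−t/τ) = 1 − e^(−0.000262/0.000400) = 1 − e^(−0.655) = 0.481.

y/y_∞ ≈ 0.481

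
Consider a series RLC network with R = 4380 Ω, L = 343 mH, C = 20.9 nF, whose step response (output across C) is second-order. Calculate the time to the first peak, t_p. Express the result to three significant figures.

t_p ≈ 0.000316 s

For a series RLC circuit (capacitor voltage as output), ω_n = 1/√(LC) = 1/√(343 mH · 20.9 nF) = 11800 rad/s.
ζ = (R/2)·√(C/L) = (4380/2)·√(20.9 nF/343 mH) = 0.541.
The damped frequency ω_d = ω_n√(1−ζ²) = 9940 rad/s. t_p = π/ω_d = 0.000316 s.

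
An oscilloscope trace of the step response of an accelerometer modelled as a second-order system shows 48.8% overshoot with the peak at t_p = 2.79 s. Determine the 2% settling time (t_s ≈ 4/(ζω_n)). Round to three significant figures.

From the overshoot, ζ = −ln(OS)/√(π²+ln²(OS)) = 0.223.
From t_p = π/ω_d, ω_d = π/2.79 = 1.13 rad/s, so ω_n = ω_d/√(1−ζ²) = 1.16 rad/s.
t_s ≈ 4/(ζω_n) = 4/(0.223·1.16) = 15.6 s.

t_s ≈ 15.6 s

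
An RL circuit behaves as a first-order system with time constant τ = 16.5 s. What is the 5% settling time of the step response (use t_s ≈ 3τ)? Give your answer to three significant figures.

t_s ≈ 3τ = 49.5 s.

t_s ≈ 49.5 s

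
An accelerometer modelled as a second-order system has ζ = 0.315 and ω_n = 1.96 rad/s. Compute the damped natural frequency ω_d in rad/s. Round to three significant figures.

ω_d = ω_n√(1−ζ²) = 1.96·√0.901 = 1.86 rad/s.

ω_d ≈ 1.86 rad/s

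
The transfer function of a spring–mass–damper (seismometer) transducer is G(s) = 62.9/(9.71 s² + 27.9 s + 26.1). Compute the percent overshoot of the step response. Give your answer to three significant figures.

%OS ≈ 0.330%

Dividing through by 9.71: denominator becomes s² + 2.873 s + 2.688.
So ω_n = √2.688 = 1.64 rad/s and ζ = 2.873/(2·1.64) = 0.876.
%OS = 100·exp(−πζ/√(1−ζ²)) = 0.330%.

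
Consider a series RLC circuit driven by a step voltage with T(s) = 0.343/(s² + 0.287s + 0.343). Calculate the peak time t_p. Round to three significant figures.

t_p ≈ 5.53 s

ω_n = √0.343 = 0.586 rad/s; ζ = 0.287/(2·0.586) = 0.245.
ω_d = 0.586·√(1 − 0.245²) = 0.568 rad/s. Then t_p = π/ω_d = 5.53 s.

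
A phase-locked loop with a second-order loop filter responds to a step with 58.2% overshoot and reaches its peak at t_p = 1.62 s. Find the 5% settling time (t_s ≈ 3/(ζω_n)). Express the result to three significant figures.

t_s ≈ 8.98 s

ζ from %OS: ζ = |ln 0.582|/√(π²+ln²0.582) = 0.170.
From t_p = π/ω_d, ω_d = π/1.62 = 1.94 rad/s, so ω_n = ω_d/√(1−ζ²) = 1.97 rad/s.
t_s ≈ 3/(ζω_n) = 3/(0.170·1.97) = 8.98 s.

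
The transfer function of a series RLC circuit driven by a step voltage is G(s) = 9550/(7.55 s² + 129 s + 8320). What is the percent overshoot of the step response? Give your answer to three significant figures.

Dividing through by 7.55: denominator becomes s² + 17.09 s + 1102.
So ω_n = √1102 = 33.2 rad/s and ζ = 17.09/(2·33.2) = 0.257.
%OS = 100·exp(−πζ/√(1−ζ²)) = 43.3%.

%OS ≈ 43.3%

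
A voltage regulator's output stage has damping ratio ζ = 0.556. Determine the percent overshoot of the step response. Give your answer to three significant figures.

%OS ≈ 12.2%

For an underdamped second-order system, %OS = 100·exp(−πζ/√(1−ζ²)).
πζ/√(1−ζ²) = π·0.556/√(1−0.309) = 2.101, so %OS = 100·e^(−2.101) = 12.2%.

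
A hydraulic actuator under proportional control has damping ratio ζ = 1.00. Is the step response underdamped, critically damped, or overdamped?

critically damped

Since ζ = 1, the system is critically damped.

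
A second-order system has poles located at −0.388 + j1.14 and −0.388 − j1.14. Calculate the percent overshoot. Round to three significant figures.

The poles are at −σ ± jω_d with σ = 0.388 and ω_d = 1.14, so ω_n = √(σ²+ω_d²) = 1.20 rad/s and ζ = σ/ω_n = 0.322.
%OS = 100 e^{−πζ/√(1−ζ²)} with ζ = 0.322 gives 34.3%.

%OS ≈ 34.3%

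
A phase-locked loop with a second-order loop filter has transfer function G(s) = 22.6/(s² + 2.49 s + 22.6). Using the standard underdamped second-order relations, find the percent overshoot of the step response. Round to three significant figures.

%OS ≈ 42.6%

ω_n = √22.6 = 4.75 rad/s; ζ = 2.49/(2·4.75) = 0.262.
%OS = 100 e^{−πζ/√(1−ζ²)} with ζ = 0.262 gives 42.6%.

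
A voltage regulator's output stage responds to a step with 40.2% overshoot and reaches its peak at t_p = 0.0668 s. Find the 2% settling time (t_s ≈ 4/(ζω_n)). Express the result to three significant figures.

t_s ≈ 0.293 s

ζ from %OS: ζ = |ln 0.402|/√(π²+ln²0.402) = 0.279.
t_p = π/ω_d ⇒ ω_d = 47.0 rad/s; then ω_n = ω_d/√(1−ζ²) = 49.0 rad/s.
t_s ≈ 4/(ζω_n) = 4/(0.279·49.0) = 0.293 s.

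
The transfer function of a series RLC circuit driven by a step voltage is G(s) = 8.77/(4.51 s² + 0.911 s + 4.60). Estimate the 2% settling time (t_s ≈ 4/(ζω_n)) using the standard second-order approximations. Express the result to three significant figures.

Dividing through by 4.51: denominator becomes s² + 0.2020 s + 1.020.
So ω_n = √1.020 = 1.01 rad/s and ζ = 0.2020/(2·1.01) = 0.100.
t_s ≈ 4/(ζω_n) = 39.6 s.

t_s ≈ 39.6 s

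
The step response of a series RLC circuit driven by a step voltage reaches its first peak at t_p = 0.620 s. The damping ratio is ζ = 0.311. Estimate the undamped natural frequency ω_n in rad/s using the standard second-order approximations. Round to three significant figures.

Peak time t_p = π/ω_d, so ω_d = π/t_p = π/0.620 = 5.07 rad/s.
ω_n = ω_d/√(1−ζ²) = 5.07/√0.903 = 5.33 rad/s.

ω_n ≈ 5.33 rad/s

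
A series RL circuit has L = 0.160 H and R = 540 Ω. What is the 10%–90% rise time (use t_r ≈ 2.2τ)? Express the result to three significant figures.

t_r ≈ 0.000652 s

τ = L/R = 0.160/540 = 0.000296 s.
t_r ≈ 2.2τ = 0.000652 s.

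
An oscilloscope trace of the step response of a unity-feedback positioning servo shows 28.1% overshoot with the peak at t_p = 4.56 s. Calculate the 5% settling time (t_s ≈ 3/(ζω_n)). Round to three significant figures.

t_s ≈ 10.8 s

From the overshoot, ζ = −ln(OS)/√(π²+ln²(OS)) = 0.375.
t_p = π/ω_d ⇒ ω_d = 0.689 rad/s; then ω_n = ω_d/√(1−ζ²) = 0.743 rad/s.
t_s ≈ 3/(ζω_n) = 3/(0.375·0.743) = 10.8 s.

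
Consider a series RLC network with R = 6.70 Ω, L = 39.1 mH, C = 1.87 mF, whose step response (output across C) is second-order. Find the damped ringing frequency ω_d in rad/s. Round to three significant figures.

ω_d ≈ 79.6 rad/s

For a series RLC circuit (capacitor voltage as output), ω_n = 1/√(LC) = 1/√(39.1 mH · 1.87 mF) = 117 rad/s.
ζ = (R/2)·√(C/L) = (6.70/2)·√(1.87 mF/39.1 mH) = 0.733.
The damped frequency ω_d = ω_n√(1−ζ²) = 79.6 rad/s.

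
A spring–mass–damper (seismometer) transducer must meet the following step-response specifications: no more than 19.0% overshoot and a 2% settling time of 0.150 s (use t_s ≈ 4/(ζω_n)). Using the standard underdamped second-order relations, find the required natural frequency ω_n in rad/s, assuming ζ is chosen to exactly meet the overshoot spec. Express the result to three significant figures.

ω_n ≈ 57.1 rad/s

From %OS = 100·exp(−πζ/√(1−ζ²)), invert to get ζ = −ln(OS)/√(π² + ln²(OS)) with OS = 0.190.
−ln 0.190 = 1.661, so ζ = 1.661/√(π² + 2.758) = 0.467.
Then ω_n = 4/(ζ t_s) = 4/(0.467 × 0.150) = 57.1 rad/s.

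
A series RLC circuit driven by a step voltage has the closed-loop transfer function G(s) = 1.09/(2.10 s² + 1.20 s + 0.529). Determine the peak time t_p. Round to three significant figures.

Dividing through by 2.10: denominator becomes s² + 0.5714 s + 0.2519.
So ω_n = √0.2519 = 0.502 rad/s and ζ = 0.5714/(2·0.502) = 0.569.
ω_d = ω_n√(1−ζ²) = 0.413 rad/s. t_p = π/ω_d = 7.61 s.

t_p ≈ 7.61 s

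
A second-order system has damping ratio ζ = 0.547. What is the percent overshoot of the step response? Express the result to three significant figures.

For an underdamped second-order system, %OS = 100·exp(−πζ/√(1−ζ²)).
πζ/√(1−ζ²) = π·0.547/√(1−0.299) = 2.053, so %OS = 100·e^(−2.053) = 12.8%.

%OS ≈ 12.8%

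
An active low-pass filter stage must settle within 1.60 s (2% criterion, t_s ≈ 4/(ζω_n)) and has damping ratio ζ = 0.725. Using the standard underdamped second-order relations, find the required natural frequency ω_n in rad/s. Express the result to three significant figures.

Rearranging t_s ≈ 4/(ζω_n) gives ω_n = 4/(ζ·t_s) = 4/(0.725 × 1.60) = 3.45 rad/s.

ω_n ≈ 3.45 rad/s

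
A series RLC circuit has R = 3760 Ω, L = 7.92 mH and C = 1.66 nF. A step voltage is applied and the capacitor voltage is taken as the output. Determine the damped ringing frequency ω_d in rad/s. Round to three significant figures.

For a series RLC circuit (capacitor voltage as output), ω_n = 1/√(LC) = 1/√(7.92 mH · 1.66 nF) = 276000 rad/s.
ζ = (R/2)·√(C/L) = (3760/2)·√(1.66 nF/7.92 mH) = 0.861.
ω_d = 276000·√(1 − 0.861²) = 140000 rad/s.

ω_d ≈ 140000 rad/s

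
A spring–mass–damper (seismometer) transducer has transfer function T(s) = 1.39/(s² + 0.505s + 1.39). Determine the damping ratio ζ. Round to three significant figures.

ω_n = √1.39 = 1.18 rad/s; ζ = 0.505/(2·1.18) = 0.214.

ζ ≈ 0.214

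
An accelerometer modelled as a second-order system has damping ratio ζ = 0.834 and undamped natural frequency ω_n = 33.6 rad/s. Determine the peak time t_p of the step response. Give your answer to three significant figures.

The damped frequency is ω_d = ω_n√(1−ζ²) = 33.6·√(1−0.696) = 18.5 rad/s.
Peak time t_p = π/ω_d = π/18.5 = 0.169 s.

t_p ≈ 0.169 s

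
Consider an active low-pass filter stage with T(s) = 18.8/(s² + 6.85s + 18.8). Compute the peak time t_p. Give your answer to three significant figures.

t_p ≈ 1.18 s

Comparing the denominator to s² + 2ζω_n s + ω_n²: ω_n = √18.8 = 4.34 rad/s, and 2ζω_n = 6.85 so ζ = 6.85/(2·4.34) = 0.790.
The damped frequency ω_d = ω_n√(1−ζ²) = 2.66 rad/s. Then t_p = π/ω_d = 1.18 s.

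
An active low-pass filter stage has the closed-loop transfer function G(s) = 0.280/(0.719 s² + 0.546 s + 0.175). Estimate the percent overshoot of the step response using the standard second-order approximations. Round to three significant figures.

%OS ≈ 2.27%

Dividing through by 0.719: denominator becomes s² + 0.7594 s + 0.2434.
So ω_n = √0.2434 = 0.493 rad/s and ζ = 0.7594/(2·0.493) = 0.770.
Overshoot: exp(−π·0.770/√(1−0.770²)) = 0.0227, i.e. 2.27%.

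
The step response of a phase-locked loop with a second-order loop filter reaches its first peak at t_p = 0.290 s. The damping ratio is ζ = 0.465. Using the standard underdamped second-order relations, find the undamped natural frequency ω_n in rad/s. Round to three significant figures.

Peak time t_p = π/ω_d, so ω_d = π/t_p = π/0.290 = 10.8 rad/s.
ω_n = ω_d/√(1−ζ²) = 10.8/√0.784 = 12.2 rad/s.

ω_n ≈ 12.2 rad/s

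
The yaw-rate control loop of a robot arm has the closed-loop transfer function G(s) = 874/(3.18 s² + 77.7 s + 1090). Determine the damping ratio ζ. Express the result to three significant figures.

Dividing through by 3.18: denominator becomes s² + 24.43 s + 342.8.
So ω_n = √342.8 = 18.5 rad/s and ζ = 24.43/(2·18.5) = 0.660.

ζ ≈ 0.660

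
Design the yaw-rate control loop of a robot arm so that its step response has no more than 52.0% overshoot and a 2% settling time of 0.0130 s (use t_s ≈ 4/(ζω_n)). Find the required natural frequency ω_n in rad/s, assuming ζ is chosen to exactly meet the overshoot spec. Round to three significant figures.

From %OS = 100·exp(−πζ/√(1−ζ²)), invert to get ζ = −ln(OS)/√(π² + ln²(OS)) with OS = 0.520.
−ln 0.520 = 0.6539, so ζ = 0.6539/√(π² + 0.4276) = 0.204.
From t_s ≈ 4/(ζω_n): ω_n = 4/(ζ·t_s) = 4/(0.204·0.0130) = 1510 rad/s.

ω_n ≈ 1510 rad/s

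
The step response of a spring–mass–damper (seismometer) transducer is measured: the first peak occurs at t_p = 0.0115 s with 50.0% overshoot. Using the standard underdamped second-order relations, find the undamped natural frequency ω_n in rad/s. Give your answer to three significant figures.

ω_n ≈ 280 rad/s

The overshoot fixes ζ = −ln(OS)/√(π²+ln²(OS)) = 0.215.
t_p = π/ω_d ⇒ ω_d = 273 rad/s; then ω_n = ω_d/√(1−ζ²) = 280 rad/s.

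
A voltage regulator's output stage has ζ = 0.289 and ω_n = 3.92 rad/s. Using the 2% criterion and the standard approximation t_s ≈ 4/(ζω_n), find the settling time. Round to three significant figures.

t_s ≈ 3.53 s

t_s ≈ 4/(ζω_n) = 4/(0.289 × 3.92) = 3.53 s.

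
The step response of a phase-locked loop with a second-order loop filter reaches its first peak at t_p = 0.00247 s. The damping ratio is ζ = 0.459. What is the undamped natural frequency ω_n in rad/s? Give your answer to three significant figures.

ω_n ≈ 1430 rad/s

Peak time t_p = π/ω_d, so ω_d = π/t_p = π/0.00247 = 1270 rad/s.
ω_n = ω_d/√(1−ζ²) = 1270/√0.789 = 1430 rad/s.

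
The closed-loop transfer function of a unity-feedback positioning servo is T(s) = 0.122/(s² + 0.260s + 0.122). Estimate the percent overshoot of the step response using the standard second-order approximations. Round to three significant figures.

%OS ≈ 28.4%

Matching coefficients with s² + 2ζω_n s + ω_n² gives ω_n² = 0.122 ⇒ ω_n = 0.349 rad/s, and ζ = 0.260/(2ω_n) = 0.372.
%OS = 100 e^{−πζ/√(1−ζ²)} with ζ = 0.372 gives 28.4%.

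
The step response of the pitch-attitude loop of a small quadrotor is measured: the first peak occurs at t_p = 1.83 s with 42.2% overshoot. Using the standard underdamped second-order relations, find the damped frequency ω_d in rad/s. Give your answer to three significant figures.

t_p = π/ω_d, so ω_d = π/1.83 = 1.72 rad/s.

ω_d ≈ 1.72 rad/s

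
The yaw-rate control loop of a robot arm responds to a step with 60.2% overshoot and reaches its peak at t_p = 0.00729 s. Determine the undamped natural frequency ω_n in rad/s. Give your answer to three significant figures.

ζ from %OS: ζ = |ln 0.602|/√(π²+ln²0.602) = 0.159.
t_p = π/ω_d ⇒ ω_d = 431 rad/s; then ω_n = ω_d/√(1−ζ²) = 437 rad/s.

ω_n ≈ 437 rad/s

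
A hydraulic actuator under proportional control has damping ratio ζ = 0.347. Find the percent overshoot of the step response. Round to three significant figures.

For an underdamped second-order system, %OS = 100·exp(−πζ/√(1−ζ²)).
πζ/√(1−ζ²) = π·0.347/√(1−0.120) = 1.162, so %OS = 100·e^(−1.162) = 31.3%.

%OS ≈ 31.3%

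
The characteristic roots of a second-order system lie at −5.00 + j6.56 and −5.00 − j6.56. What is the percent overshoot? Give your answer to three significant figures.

|pole| = ω_n = √(5.00² + 6.56²) = 8.25 rad/s; ζ = cos θ = σ/ω_n = 0.606.
%OS = 100 e^{−πζ/√(1−ζ²)} with ζ = 0.606 gives 9.12%.

%OS ≈ 9.12%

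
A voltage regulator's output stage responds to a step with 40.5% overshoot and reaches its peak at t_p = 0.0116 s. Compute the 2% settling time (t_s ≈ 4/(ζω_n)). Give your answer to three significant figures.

t_s ≈ 0.0513 s

From the overshoot, ζ = −ln(OS)/√(π²+ln²(OS)) = 0.276.
t_p = π/ω_d ⇒ ω_d = 271 rad/s; then ω_n = ω_d/√(1−ζ²) = 282 rad/s.
t_s ≈ 4/(ζω_n) = 4/(0.276·282) = 0.0513 s.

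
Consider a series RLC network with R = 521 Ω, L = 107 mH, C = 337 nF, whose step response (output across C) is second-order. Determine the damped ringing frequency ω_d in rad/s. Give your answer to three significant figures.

For a series RLC circuit (capacitor voltage as output), ω_n = 1/√(LC) = 1/√(107 mH · 337 nF) = 5270 rad/s.
ζ = (R/2)·√(C/L) = (521/2)·√(337 nF/107 mH) = 0.462.
ω_d = ω_n√(1−ζ²) = 4670 rad/s.

ω_d ≈ 4670 rad/s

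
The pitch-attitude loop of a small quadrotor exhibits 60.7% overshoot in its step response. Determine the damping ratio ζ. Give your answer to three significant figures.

From %OS = 100·exp(−πζ/√(1−ζ²)), invert to get ζ = −ln(OS)/√(π² + ln²(OS)) with OS = 0.607.
−ln 0.607 = 0.4992, so ζ = 0.4992/√(π² + 0.2492) = 0.157.

ζ ≈ 0.157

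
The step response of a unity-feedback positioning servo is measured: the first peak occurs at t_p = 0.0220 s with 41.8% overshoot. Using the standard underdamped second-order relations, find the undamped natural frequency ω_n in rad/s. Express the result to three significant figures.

ω_n ≈ 148 rad/s

From the overshoot, ζ = −ln(OS)/√(π²+ln²(OS)) = 0.268.
t_p = π/ω_d ⇒ ω_d = 143 rad/s; then ω_n = ω_d/√(1−ζ²) = 148 rad/s.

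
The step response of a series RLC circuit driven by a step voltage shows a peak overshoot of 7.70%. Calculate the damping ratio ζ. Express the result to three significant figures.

ζ ≈ 0.632

Inverting the overshoot relation: ζ = |ln 0.0770|/√(π² + ln²0.0770) = 0.632.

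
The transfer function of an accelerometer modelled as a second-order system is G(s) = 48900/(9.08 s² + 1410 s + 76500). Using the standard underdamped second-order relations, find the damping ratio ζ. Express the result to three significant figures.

Dividing through by 9.08: denominator becomes s² + 155.3 s + 8425.
So ω_n = √8425 = 91.8 rad/s and ζ = 155.3/(2·91.8) = 0.846.

ζ ≈ 0.846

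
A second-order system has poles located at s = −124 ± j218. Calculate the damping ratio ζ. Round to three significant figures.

|pole| = ω_n = √(124² + 218²) = 251 rad/s; ζ = cos θ = σ/ω_n = 0.494.

ζ ≈ 0.494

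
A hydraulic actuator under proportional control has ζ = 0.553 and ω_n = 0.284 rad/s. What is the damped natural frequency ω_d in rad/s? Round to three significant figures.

ω_d = ω_n√(1−ζ²) = 0.284·√0.694 = 0.237 rad/s.

ω_d ≈ 0.237 rad/s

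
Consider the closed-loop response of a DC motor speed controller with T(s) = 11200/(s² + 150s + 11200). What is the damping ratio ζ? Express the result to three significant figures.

ω_n = √11200 = 106 rad/s; ζ = 150/(2·106) = 0.709.

ζ ≈ 0.709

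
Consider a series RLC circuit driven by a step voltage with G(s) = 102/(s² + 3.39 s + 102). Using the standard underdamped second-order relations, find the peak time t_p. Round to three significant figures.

t_p ≈ 0.316 s

ω_n = √102 = 10.1 rad/s; ζ = 3.39/(2·10.1) = 0.168.
ω_d = 10.1·√(1 − 0.168²) = 9.96 rad/s. Then t_p = π/ω_d = 0.316 s.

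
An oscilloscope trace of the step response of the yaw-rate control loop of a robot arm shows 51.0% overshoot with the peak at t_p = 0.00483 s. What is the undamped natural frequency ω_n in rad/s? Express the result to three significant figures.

ω_n ≈ 665 rad/s

ζ from %OS: ζ = |ln 0.510|/√(π²+ln²0.510) = 0.210.
t_p = π/ω_d ⇒ ω_d = 650 rad/s; then ω_n = ω_d/√(1−ζ²) = 665 rad/s.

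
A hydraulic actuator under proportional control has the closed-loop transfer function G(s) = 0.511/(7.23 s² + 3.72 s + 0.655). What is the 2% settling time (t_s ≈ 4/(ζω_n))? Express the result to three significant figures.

Dividing through by 7.23: denominator becomes s² + 0.5145 s + 0.09059.
So ω_n = √0.09059 = 0.301 rad/s and ζ = 0.5145/(2·0.301) = 0.855.
t_s ≈ 4/(ζω_n) = 15.5 s.

t_s ≈ 15.5 s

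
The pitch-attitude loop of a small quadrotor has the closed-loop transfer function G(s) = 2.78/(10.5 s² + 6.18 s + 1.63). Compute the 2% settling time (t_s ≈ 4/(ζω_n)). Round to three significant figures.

Dividing through by 10.5: denominator becomes s² + 0.5886 s + 0.1552.
So ω_n = √0.1552 = 0.394 rad/s and ζ = 0.5886/(2·0.394) = 0.747.
t_s ≈ 4/(ζω_n) = 13.6 s.

t_s ≈ 13.6 s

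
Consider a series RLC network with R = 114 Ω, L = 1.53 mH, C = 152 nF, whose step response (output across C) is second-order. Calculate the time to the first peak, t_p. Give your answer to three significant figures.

For a series RLC circuit (capacitor voltage as output), ω_n = 1/√(LC) = 1/√(1.53 mH · 152 nF) = 65600 rad/s.
ζ = (R/2)·√(C/L) = (114/2)·√(152 nF/1.53 mH) = 0.568.
The damped frequency ω_d = ω_n√(1−ζ²) = 54000 rad/s. t_p = π/ω_d = 0.0000582 s.

t_p ≈ 0.0000582 s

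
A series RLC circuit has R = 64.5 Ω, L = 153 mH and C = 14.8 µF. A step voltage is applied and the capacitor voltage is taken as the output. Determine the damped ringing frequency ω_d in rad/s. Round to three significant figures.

For a series RLC circuit (capacitor voltage as output), ω_n = 1/√(LC) = 1/√(153 mH · 14.8 µF) = 665 rad/s.
ζ = (R/2)·√(C/L) = (64.5/2)·√(14.8 µF/153 mH) = 0.317.
The damped frequency ω_d = ω_n√(1−ζ²) = 630 rad/s.

ω_d ≈ 630 rad/s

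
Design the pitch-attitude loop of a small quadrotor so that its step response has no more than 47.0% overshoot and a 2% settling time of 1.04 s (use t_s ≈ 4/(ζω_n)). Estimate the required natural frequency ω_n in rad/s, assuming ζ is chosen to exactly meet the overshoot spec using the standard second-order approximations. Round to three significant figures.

Inverting the overshoot relation: ζ = |ln 0.470|/√(π² + ln²0.470) = 0.234.
From t_s ≈ 4/(ζω_n): ω_n = 4/(ζ·t_s) = 4/(0.234·1.04) = 16.5 rad/s.

ω_n ≈ 16.5 rad/s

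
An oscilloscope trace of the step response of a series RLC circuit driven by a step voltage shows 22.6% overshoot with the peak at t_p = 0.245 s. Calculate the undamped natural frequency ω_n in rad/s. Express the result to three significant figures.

ω_n ≈ 14.2 rad/s

The overshoot fixes ζ = −ln(OS)/√(π²+ln²(OS)) = 0.428.
From t_p = π/ω_d, ω_d = π/0.245 = 12.8 rad/s, so ω_n = ω_d/√(1−ζ²) = 14.2 rad/s.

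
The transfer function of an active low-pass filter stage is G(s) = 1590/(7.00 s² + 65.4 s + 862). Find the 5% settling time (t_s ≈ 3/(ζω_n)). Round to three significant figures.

t_s ≈ 0.642 s

Dividing through by 7.00: denominator becomes s² + 9.343 s + 123.1.
So ω_n = √123.1 = 11.1 rad/s and ζ = 9.343/(2·11.1) = 0.421.
t_s ≈ 3/(ζω_n) = 0.642 s.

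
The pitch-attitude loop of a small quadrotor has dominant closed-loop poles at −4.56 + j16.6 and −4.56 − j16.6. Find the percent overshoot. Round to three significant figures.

The poles are at −σ ± jω_d with σ = 4.56 and ω_d = 16.6, so ω_n = √(σ²+ω_d²) = 17.2 rad/s and ζ = σ/ω_n = 0.265.
%OS = 100·exp(−πζ/√(1−ζ²)) = 42.2%.

%OS ≈ 42.2%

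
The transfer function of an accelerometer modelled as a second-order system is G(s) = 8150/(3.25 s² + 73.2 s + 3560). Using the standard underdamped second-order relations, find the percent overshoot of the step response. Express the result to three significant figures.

Dividing through by 3.25: denominator becomes s² + 22.52 s + 1095.
So ω_n = √1095 = 33.1 rad/s and ζ = 22.52/(2·33.1) = 0.340.
Overshoot: exp(−π·0.340/√(1−0.340²)) = 0.321, i.e. 32.1%.

%OS ≈ 32.1%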